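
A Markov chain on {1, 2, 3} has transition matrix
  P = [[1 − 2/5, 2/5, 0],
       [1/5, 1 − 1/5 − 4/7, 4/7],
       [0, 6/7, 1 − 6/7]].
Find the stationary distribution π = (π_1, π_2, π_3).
π = (3/13, 6/13, 4/13)

This is a birth-death chain on three states, which satisfies detailed balance: π_1 · P_{12} = π_2 · P_{21} and π_2 · P_{23} = π_3 · P_{32}.
From π_1 · 2/5 = π_2 · 1/5: π_2/π_1 = (2/5)/(1/5) = 2.
From π_2 · 4/7 = π_3 · 6/7: π_3/π_2 = (4/7)/(6/7) = 2/3.
Take π_1 proportional to 1; then unnormalized π = (1, 2, 4/3). Normalize by dividing by the sum 13/3:
  π = (3/13, 6/13, 4/13).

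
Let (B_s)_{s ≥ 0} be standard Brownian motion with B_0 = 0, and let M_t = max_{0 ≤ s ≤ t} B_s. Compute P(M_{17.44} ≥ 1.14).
P(M_{17.44} ≥ 1.14) = 2·P(B_{17.44} ≥ 1.14) = 2(1 − Φ(1.14/√17.44)) ≈ 0.7849

By the reflection principle for Brownian motion, P(M_t ≥ a) = 2 · P(B_t ≥ a) for a ≥ 0. Since B_t ~ N(0, t), P(B_t ≥ 1.14) = 1 − Φ(1.14/√t) = 1 − Φ(1.14/√17.44) = 1 − Φ(0.2730). So
  P(M_{17.44} ≥ 1.14) = 2(1 − Φ(0.2730)) ≈ 0.7849.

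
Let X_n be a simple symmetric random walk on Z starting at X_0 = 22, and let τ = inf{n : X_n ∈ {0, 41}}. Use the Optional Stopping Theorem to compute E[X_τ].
E[X_τ] = 22

X_n is a martingale and τ is a bounded-mean stopping time (indeed τ is finite a.s. with bounded expectation since the walk is in a bounded region). By the OST, E[X_τ] = E[X_0] = 22. Equivalently: E[X_τ] = 41 · P(hit 41 first) + 0 · P(hit 0 first) = 41 · (22/41) = 22.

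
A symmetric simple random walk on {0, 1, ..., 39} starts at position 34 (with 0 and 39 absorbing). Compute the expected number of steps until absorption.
E[τ | X_0 = 34] = 170

Let v_k = E[τ | X_0 = k]. Boundary: v_0 = v_39 = 0. Recurrence: v_k = 1 + (v_{k-1} + v_{k+1})/2 for 1 ≤ k ≤ 38. The particular solution to v_k − (v_{k-1} + v_{k+1})/2 = 1 is v_k = −k^2. Adding homogeneous solution A + B k and matching boundaries gives v_k = k (39 − k). Substituting k = 34: v_34 = 34 · 5 = 170.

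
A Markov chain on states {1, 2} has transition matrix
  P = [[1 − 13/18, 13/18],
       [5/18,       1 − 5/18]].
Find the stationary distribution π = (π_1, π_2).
π_1 = 5/18, π_2 = 13/18

Solve πP = π with π_1 + π_2 = 1. From πP = π: π_1 · (1 − 13/18) + π_2 · 5/18 = π_1 ⇒ π_2 · 5/18 = π_1 · 13/18 ⇒ π_2/π_1 = (13/18)/(5/18) = 13/5. Together with π_1 + π_2 = 1:
  π_1 = (5/18)/(13/18 + 5/18) = (5/18)/(1) = 5/18,
  π_2 = (13/18)/(13/18 + 5/18) = (13/18)/(1) = 13/18.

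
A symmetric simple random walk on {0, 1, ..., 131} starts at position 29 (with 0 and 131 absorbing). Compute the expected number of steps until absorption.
E[τ | X_0 = 29] = 2958

Let v_k = E[τ | X_0 = k]. Boundary: v_0 = v_131 = 0. Recurrence: v_k = 1 + (v_{k-1} + v_{k+1})/2 for 1 ≤ k ≤ 130. The particular solution to v_k − (v_{k-1} + v_{k+1})/2 = 1 is v_k = −k^2. Adding homogeneous solution A + B k and matching boundaries gives v_k = k (131 − k). Substituting k = 29: v_29 = 29 · 102 = 2958.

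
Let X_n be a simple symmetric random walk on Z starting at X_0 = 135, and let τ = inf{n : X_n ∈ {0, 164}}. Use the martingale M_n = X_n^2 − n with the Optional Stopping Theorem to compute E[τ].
E[τ] = 3915

M_n = X_n^2 − n is a martingale (since E[X_{n+1}^2 | F_n] = X_n^2 + 1). By OST (τ has finite mean in a bounded region), E[M_τ] = E[M_0] = X_0^2 − 0 = 135^2 = 18225. Also E[M_τ] = E[X_τ^2] − E[τ]. The walk exits at 0 or 164, with P(hit 164 first) = 135/164, so E[X_τ^2] = 164^2 · 135/164 + 0 = 22140. Thus E[τ] = E[X_τ^2] − E[M_τ] = 22140 − 18225 = 3915 = 135(164 − 135) = 3915.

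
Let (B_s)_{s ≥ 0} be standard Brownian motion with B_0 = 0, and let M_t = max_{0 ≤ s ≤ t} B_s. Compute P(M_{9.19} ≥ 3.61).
P(M_{9.19} ≥ 3.61) = 2·P(B_{9.19} ≥ 3.61) = 2(1 − Φ(3.61/√9.19)) ≈ 0.2337

By the reflection principle for Brownian motion, P(M_t ≥ a) = 2 · P(B_t ≥ a) for a ≥ 0. Since B_t ~ N(0, t), P(B_t ≥ 3.61) = 1 − Φ(3.61/√t) = 1 − Φ(3.61/√9.19) = 1 − Φ(1.1908). So
  P(M_{9.19} ≥ 3.61) = 2(1 − Φ(1.1908)) ≈ 0.2337.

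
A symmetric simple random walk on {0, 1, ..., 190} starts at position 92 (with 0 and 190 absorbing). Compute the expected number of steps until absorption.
E[τ | X_0 = 92] = 9016

Let v_k = E[τ | X_0 = k]. Boundary: v_0 = v_190 = 0. Recurrence: v_k = 1 + (v_{k-1} + v_{k+1})/2 for 1 ≤ k ≤ 189. The particular solution to v_k − (v_{k-1} + v_{k+1})/2 = 1 is v_k = −k^2. Adding homogeneous solution A + B k and matching boundaries gives v_k = k (190 − k). Substituting k = 92: v_92 = 92 · 98 = 9016.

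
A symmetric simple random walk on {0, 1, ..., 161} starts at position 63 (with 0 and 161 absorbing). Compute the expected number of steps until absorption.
E[τ | X_0 = 63] = 6174

Let v_k = E[τ | X_0 = k]. Boundary: v_0 = v_161 = 0. Recurrence: v_k = 1 + (v_{k-1} + v_{k+1})/2 for 1 ≤ k ≤ 160. The particular solution to v_k − (v_{k-1} + v_{k+1})/2 = 1 is v_k = −k^2. Adding homogeneous solution A + B k and matching boundaries gives v_k = k (161 − k). Substituting k = 63: v_63 = 63 · 98 = 6174.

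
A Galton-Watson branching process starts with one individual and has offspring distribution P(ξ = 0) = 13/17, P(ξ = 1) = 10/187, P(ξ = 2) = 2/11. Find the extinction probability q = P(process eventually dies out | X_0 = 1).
q = 1

Mean offspring μ = 0·13/17 + 1·10/187 + 2·2/11 = 78/187 ≤ 1. For μ ≤ 1 with offspring not concentrated at 1, the Galton-Watson process goes extinct almost surely, so q = 1.
(Algebraic check: The pgf is f(s) = 13/17 + 10/187·s + 2/11·s². The extinction probability q is the smallest fixed point of f in [0, 1]. Setting s = f(s):
  2/11·s² + (10/187 − 1)·s + 13/17 = 0
  2/11·s² − (13/17 + 2/11)·s + 13/17 = 0
which factors as (s − 1)·(2/11·s − 13/17) = 0, giving roots s = 1 and s = (13/17)/(2/11) = 143/34. Since 143/34 ≥ 1, the smallest root in [0, 1] is s = 1.)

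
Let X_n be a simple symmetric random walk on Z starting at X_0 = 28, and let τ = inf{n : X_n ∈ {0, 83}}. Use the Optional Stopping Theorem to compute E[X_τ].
E[X_τ] = 28

X_n is a martingale and τ is a bounded-mean stopping time (indeed τ is finite a.s. with bounded expectation since the walk is in a bounded region). By the OST, E[X_τ] = E[X_0] = 28. Equivalently: E[X_τ] = 83 · P(hit 83 first) + 0 · P(hit 0 first) = 83 · (28/83) = 28.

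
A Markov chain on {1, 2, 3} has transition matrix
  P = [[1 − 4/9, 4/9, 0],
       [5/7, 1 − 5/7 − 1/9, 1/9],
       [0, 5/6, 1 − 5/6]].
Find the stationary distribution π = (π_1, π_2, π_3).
π = (675/1151, 420/1151, 56/1151)

This is a birth-death chain on three states, which satisfies detailed balance: π_1 · P_{12} = π_2 · P_{21} and π_2 · P_{23} = π_3 · P_{32}.
From π_1 · 4/9 = π_2 · 5/7: π_2/π_1 = (4/9)/(5/7) = 28/45.
From π_2 · 1/9 = π_3 · 5/6: π_3/π_2 = (1/9)/(5/6) = 2/15.
Take π_1 proportional to 1; then unnormalized π = (1, 28/45, 56/675). Normalize by dividing by the sum 1151/675:
  π = (675/1151, 420/1151, 56/1151).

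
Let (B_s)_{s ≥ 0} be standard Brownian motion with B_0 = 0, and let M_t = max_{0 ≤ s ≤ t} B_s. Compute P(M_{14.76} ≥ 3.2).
P(M_{14.76} ≥ 3.2) = 2·P(B_{14.76} ≥ 3.2) = 2(1 − Φ(3.2/√14.76)) ≈ 0.4049

By the reflection principle for Brownian motion, P(M_t ≥ a) = 2 · P(B_t ≥ a) for a ≥ 0. Since B_t ~ N(0, t), P(B_t ≥ 3.2) = 1 − Φ(3.2/√t) = 1 − Φ(3.2/√14.76) = 1 − Φ(0.8329). So
  P(M_{14.76} ≥ 3.2) = 2(1 − Φ(0.8329)) ≈ 0.4049.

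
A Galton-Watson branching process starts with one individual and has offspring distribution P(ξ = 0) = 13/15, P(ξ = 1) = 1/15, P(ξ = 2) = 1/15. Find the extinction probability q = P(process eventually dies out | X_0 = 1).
q = 1

Mean offspring μ = 0·13/15 + 1·1/15 + 2·1/15 = 1/5 ≤ 1. For μ ≤ 1 with offspring not concentrated at 1, the Galton-Watson process goes extinct almost surely, so q = 1.
(Algebraic check: The pgf is f(s) = 13/15 + 1/15·s + 1/15·s². The extinction probability q is the smallest fixed point of f in [0, 1]. Setting s = f(s):
  1/15·s² + (1/15 − 1)·s + 13/15 = 0
  1/15·s² − (13/15 + 1/15)·s + 13/15 = 0
which factors as (s − 1)·(1/15·s − 13/15) = 0, giving roots s = 1 and s = (13/15)/(1/15) = 13. Since 13 ≥ 1, the smallest root in [0, 1] is s = 1.)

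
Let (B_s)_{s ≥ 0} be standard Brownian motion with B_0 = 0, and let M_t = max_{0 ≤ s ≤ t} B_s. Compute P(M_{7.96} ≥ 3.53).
P(M_{7.96} ≥ 3.53) = 2·P(B_{7.96} ≥ 3.53) = 2(1 − Φ(3.53/√7.96)) ≈ 0.2109

By the reflection principle for Brownian motion, P(M_t ≥ a) = 2 · P(B_t ≥ a) for a ≥ 0. Since B_t ~ N(0, t), P(B_t ≥ 3.53) = 1 − Φ(3.53/√t) = 1 − Φ(3.53/√7.96) = 1 − Φ(1.2512). So
  P(M_{7.96} ≥ 3.53) = 2(1 − Φ(1.2512)) ≈ 0.2109.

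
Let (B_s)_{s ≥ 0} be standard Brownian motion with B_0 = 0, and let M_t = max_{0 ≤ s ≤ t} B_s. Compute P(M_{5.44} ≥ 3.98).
P(M_{5.44} ≥ 3.98) = 2·P(B_{5.44} ≥ 3.98) = 2(1 − Φ(3.98/√5.44)) ≈ 0.0879

By the reflection principle for Brownian motion, P(M_t ≥ a) = 2 · P(B_t ≥ a) for a ≥ 0. Since B_t ~ N(0, t), P(B_t ≥ 3.98) = 1 − Φ(3.98/√t) = 1 − Φ(3.98/√5.44) = 1 − Φ(1.7064). So
  P(M_{5.44} ≥ 3.98) = 2(1 − Φ(1.7064)) ≈ 0.0879.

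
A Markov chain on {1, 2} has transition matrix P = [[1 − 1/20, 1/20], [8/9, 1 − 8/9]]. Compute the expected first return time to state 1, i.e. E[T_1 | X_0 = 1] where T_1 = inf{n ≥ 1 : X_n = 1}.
E[T_1 | X_0 = 1] = 1/π_1 = 169/160

For an irreducible recurrent Markov chain with stationary distribution π, E[T_i | X_0 = i] = 1/π_i (Kac's formula). Here π_1 = (8/9)/(1/20 + 8/9) = (8/9)/(169/180) = 160/169, so E[T_1 | X_0 = 1] = 1/π_1 = (1/20 + 8/9)/(8/9) = (169/180)/(8/9) = 169/160.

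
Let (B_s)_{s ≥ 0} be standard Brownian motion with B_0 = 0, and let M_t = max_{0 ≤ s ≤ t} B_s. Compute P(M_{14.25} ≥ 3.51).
P(M_{14.25} ≥ 3.51) = 2·P(B_{14.25} ≥ 3.51) = 2(1 − Φ(3.51/√14.25)) ≈ 0.3525

By the reflection principle for Brownian motion, P(M_t ≥ a) = 2 · P(B_t ≥ a) for a ≥ 0. Since B_t ~ N(0, t), P(B_t ≥ 3.51) = 1 − Φ(3.51/√t) = 1 − Φ(3.51/√14.25) = 1 − Φ(0.9298). So
  P(M_{14.25} ≥ 3.51) = 2(1 − Φ(0.9298)) ≈ 0.3525.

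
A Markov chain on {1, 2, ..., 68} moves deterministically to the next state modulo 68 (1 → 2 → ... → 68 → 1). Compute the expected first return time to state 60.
E[T_60 | X_0 = 60] = 68

The chain cycles deterministically, so starting at state 60 it returns in exactly 68 steps. Equivalently, the stationary distribution is uniform π_j = 1/68 for every state j, so by Kac's formula E[T_60] = 1/π_60 = 68.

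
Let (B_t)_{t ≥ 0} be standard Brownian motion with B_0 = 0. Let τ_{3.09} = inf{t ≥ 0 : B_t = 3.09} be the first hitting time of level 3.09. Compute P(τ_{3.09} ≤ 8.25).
P(τ_{3.09} ≤ 8.25) = 2(1 − Φ(3.09/√8.25)) = 2(1 − Φ(1.0758)) ≈ 0.2820

By the reflection principle for standard BM, P(τ_b ≤ t) = 2 · P(B_t ≥ b). Since B_t ~ N(0, t), P(B_t ≥ 3.09) = 1 − Φ(3.09/√t) = 1 − Φ(3.09/√8.25) = 1 − Φ(1.0758) ≈ 0.14101. Doubling: P(τ_{3.09} ≤ 8.25) ≈ 2 · 0.14101 = 0.28202 ≈ 0.2820.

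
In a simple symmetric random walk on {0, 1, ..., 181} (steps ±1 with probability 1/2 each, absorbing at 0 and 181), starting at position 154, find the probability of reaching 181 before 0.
P(hit 181 before 0) = 154/181

Let u_k = P(hit 181 before 0 | start at k). Then u_0 = 0, u_181 = 1, and u_k = u_{k-1}/2 + u_{k+1}/2 for 1 ≤ k ≤ 180. This harmonic recurrence is solved by u_k = k/181, giving u_154 = 154/181.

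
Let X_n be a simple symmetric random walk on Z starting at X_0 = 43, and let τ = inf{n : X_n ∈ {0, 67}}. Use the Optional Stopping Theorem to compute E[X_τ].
E[X_τ] = 43

X_n is a martingale and τ is a bounded-mean stopping time (indeed τ is finite a.s. with bounded expectation since the walk is in a bounded region). By the OST, E[X_τ] = E[X_0] = 43. Equivalently: E[X_τ] = 67 · P(hit 67 first) + 0 · P(hit 0 first) = 67 · (43/67) = 43.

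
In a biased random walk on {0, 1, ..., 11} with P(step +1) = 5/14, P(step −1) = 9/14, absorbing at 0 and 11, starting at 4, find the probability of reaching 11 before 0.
P(hit 11 before 0) = (1 − (9/5)^4) / (1 − (9/5)^11) = 115937500/7833057871

Let u_k denote P(reach 11 before 0 | start at k). Boundary: u_0 = 0, u_11 = 1. Recurrence: u_k = 5/14·u_{k+1} + 9/14·u_{k-1} for 1 ≤ k ≤ 10. Try u_k = A + B·r^k with r = q/p = (9/14)/(5/14) = 9/5. Substitution satisfies the recurrence; boundary conditions give:
  u_k = (1 − r^k) / (1 − r^N) = (1 − (9/5)^4) / (1 − (9/5)^11) = 115937500/7833057871.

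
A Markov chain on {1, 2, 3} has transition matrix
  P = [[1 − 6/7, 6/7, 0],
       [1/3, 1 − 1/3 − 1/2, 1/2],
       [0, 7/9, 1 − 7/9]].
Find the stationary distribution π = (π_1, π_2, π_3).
π = (49/256, 63/128, 81/256)

This is a birth-death chain on three states, which satisfies detailed balance: π_1 · P_{12} = π_2 · P_{21} and π_2 · P_{23} = π_3 · P_{32}.
From π_1 · 6/7 = π_2 · 1/3: π_2/π_1 = (6/7)/(1/3) = 18/7.
From π_2 · 1/2 = π_3 · 7/9: π_3/π_2 = (1/2)/(7/9) = 9/14.
Take π_1 proportional to 1; then unnormalized π = (1, 18/7, 81/49). Normalize by dividing by the sum 256/49:
  π = (49/256, 63/128, 81/256).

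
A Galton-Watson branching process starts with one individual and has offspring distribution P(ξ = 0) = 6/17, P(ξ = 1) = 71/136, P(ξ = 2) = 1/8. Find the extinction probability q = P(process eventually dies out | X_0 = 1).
q = 1

Mean offspring μ = 0·6/17 + 1·71/136 + 2·1/8 = 105/136 ≤ 1. For μ ≤ 1 with offspring not concentrated at 1, the Galton-Watson process goes extinct almost surely, so q = 1.
(Algebraic check: The pgf is f(s) = 6/17 + 71/136·s + 1/8·s². The extinction probability q is the smallest fixed point of f in [0, 1]. Setting s = f(s):
  1/8·s² + (71/136 − 1)·s + 6/17 = 0
  1/8·s² − (6/17 + 1/8)·s + 6/17 = 0
which factors as (s − 1)·(1/8·s − 6/17) = 0, giving roots s = 1 and s = (6/17)/(1/8) = 48/17. Since 48/17 ≥ 1, the smallest root in [0, 1] is s = 1.)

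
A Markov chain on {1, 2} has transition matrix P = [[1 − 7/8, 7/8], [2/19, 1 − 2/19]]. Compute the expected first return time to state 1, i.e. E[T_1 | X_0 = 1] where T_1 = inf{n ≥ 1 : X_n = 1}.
E[T_1 | X_0 = 1] = 1/π_1 = 149/16

For an irreducible recurrent Markov chain with stationary distribution π, E[T_i | X_0 = i] = 1/π_i (Kac's formula). Here π_1 = (2/19)/(7/8 + 2/19) = (2/19)/(149/152) = 16/149, so E[T_1 | X_0 = 1] = 1/π_1 = (7/8 + 2/19)/(2/19) = (149/152)/(2/19) = 149/16.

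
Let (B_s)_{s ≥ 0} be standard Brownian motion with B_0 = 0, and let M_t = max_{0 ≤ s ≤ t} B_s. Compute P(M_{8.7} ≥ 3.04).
P(M_{8.7} ≥ 3.04) = 2·P(B_{8.7} ≥ 3.04) = 2(1 − Φ(3.04/√8.7)) ≈ 0.3027

By the reflection principle for Brownian motion, P(M_t ≥ a) = 2 · P(B_t ≥ a) for a ≥ 0. Since B_t ~ N(0, t), P(B_t ≥ 3.04) = 1 − Φ(3.04/√t) = 1 − Φ(3.04/√8.7) = 1 − Φ(1.0307). So
  P(M_{8.7} ≥ 3.04) = 2(1 − Φ(1.0307)) ≈ 0.3027.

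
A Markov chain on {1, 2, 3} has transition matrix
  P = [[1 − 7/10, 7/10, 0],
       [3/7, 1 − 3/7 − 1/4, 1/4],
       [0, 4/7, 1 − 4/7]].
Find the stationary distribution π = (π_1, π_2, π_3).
π = (480/1607, 784/1607, 343/1607)

This is a birth-death chain on three states, which satisfies detailed balance: π_1 · P_{12} = π_2 · P_{21} and π_2 · P_{23} = π_3 · P_{32}.
From π_1 · 7/10 = π_2 · 3/7: π_2/π_1 = (7/10)/(3/7) = 49/30.
From π_2 · 1/4 = π_3 · 4/7: π_3/π_2 = (1/4)/(4/7) = 7/16.
Take π_1 proportional to 1; then unnormalized π = (1, 49/30, 343/480). Normalize by dividing by the sum 1607/480:
  π = (480/1607, 784/1607, 343/1607).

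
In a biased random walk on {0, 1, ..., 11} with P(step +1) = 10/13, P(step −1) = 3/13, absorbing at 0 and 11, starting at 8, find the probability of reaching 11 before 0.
P(hit 11 before 0) = (1 − (3/10)^8) / (1 − (3/10)^11) = 14284777000/14285688979

Let u_k denote P(reach 11 before 0 | start at k). Boundary: u_0 = 0, u_11 = 1. Recurrence: u_k = 10/13·u_{k+1} + 3/13·u_{k-1} for 1 ≤ k ≤ 10. Try u_k = A + B·r^k with r = q/p = (3/13)/(10/13) = 3/10. Substitution satisfies the recurrence; boundary conditions give:
  u_k = (1 − r^k) / (1 − r^N) = (1 − (3/10)^8) / (1 − (3/10)^11) = 14284777000/14285688979.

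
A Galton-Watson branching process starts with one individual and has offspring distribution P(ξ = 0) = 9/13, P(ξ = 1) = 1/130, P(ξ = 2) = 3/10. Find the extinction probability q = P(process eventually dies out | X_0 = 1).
q = 1

Mean offspring μ = 0·9/13 + 1·1/130 + 2·3/10 = 79/130 ≤ 1. For μ ≤ 1 with offspring not concentrated at 1, the Galton-Watson process goes extinct almost surely, so q = 1.
(Algebraic check: The pgf is f(s) = 9/13 + 1/130·s + 3/10·s². The extinction probability q is the smallest fixed point of f in [0, 1]. Setting s = f(s):
  3/10·s² + (1/130 − 1)·s + 9/13 = 0
  3/10·s² − (9/13 + 3/10)·s + 9/13 = 0
which factors as (s − 1)·(3/10·s − 9/13) = 0, giving roots s = 1 and s = (9/13)/(3/10) = 30/13. Since 30/13 ≥ 1, the smallest root in [0, 1] is s = 1.)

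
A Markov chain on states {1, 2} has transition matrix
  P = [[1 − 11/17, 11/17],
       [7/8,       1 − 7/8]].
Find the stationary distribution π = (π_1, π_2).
π_1 = 119/207, π_2 = 88/207

Solve πP = π with π_1 + π_2 = 1. From πP = π: π_1 · (1 − 11/17) + π_2 · 7/8 = π_1 ⇒ π_2 · 7/8 = π_1 · 11/17 ⇒ π_2/π_1 = (11/17)/(7/8) = 88/119. Together with π_1 + π_2 = 1:
  π_1 = (7/8)/(11/17 + 7/8) = (7/8)/(207/136) = 119/207,
  π_2 = (11/17)/(11/17 + 7/8) = (11/17)/(207/136) = 88/207.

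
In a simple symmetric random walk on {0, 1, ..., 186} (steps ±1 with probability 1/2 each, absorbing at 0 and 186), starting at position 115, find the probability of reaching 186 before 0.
P(hit 186 before 0) = 115/186

Let u_k = P(hit 186 before 0 | start at k). Then u_0 = 0, u_186 = 1, and u_k = u_{k-1}/2 + u_{k+1}/2 for 1 ≤ k ≤ 185. This harmonic recurrence is solved by u_k = k/186, giving u_115 = 115/186.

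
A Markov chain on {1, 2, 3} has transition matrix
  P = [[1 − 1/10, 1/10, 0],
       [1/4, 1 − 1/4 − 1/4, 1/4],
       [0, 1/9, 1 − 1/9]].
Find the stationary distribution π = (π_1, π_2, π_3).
π = (10/23, 4/23, 9/23)

This is a birth-death chain on three states, which satisfies detailed balance: π_1 · P_{12} = π_2 · P_{21} and π_2 · P_{23} = π_3 · P_{32}.
From π_1 · 1/10 = π_2 · 1/4: π_2/π_1 = (1/10)/(1/4) = 2/5.
From π_2 · 1/4 = π_3 · 1/9: π_3/π_2 = (1/4)/(1/9) = 9/4.
Take π_1 proportional to 1; then unnormalized π = (1, 2/5, 9/10). Normalize by dividing by the sum 23/10:
  π = (10/23, 4/23, 9/23).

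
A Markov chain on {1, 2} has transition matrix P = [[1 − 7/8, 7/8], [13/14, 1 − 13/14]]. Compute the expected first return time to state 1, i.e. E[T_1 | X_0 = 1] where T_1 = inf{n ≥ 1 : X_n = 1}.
E[T_1 | X_0 = 1] = 1/π_1 = 101/52

For an irreducible recurrent Markov chain with stationary distribution π, E[T_i | X_0 = i] = 1/π_i (Kac's formula). Here π_1 = (13/14)/(7/8 + 13/14) = (13/14)/(101/56) = 52/101, so E[T_1 | X_0 = 1] = 1/π_1 = (7/8 + 13/14)/(13/14) = (101/56)/(13/14) = 101/52.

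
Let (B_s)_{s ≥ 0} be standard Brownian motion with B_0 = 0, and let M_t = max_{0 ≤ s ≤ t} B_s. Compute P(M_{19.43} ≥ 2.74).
P(M_{19.43} ≥ 2.74) = 2·P(B_{19.43} ≥ 2.74) = 2(1 − Φ(2.74/√19.43)) ≈ 0.5342

By the reflection principle for Brownian motion, P(M_t ≥ a) = 2 · P(B_t ≥ a) for a ≥ 0. Since B_t ~ N(0, t), P(B_t ≥ 2.74) = 1 − Φ(2.74/√t) = 1 − Φ(2.74/√19.43) = 1 − Φ(0.6216). So
  P(M_{19.43} ≥ 2.74) = 2(1 − Φ(0.6216)) ≈ 0.5342.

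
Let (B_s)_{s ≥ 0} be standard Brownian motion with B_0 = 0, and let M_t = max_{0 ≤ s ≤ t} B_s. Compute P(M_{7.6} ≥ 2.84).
P(M_{7.6} ≥ 2.84) = 2·P(B_{7.6} ≥ 2.84) = 2(1 − Φ(2.84/√7.6)) ≈ 0.3029

By the reflection principle for Brownian motion, P(M_t ≥ a) = 2 · P(B_t ≥ a) for a ≥ 0. Since B_t ~ N(0, t), P(B_t ≥ 2.84) = 1 − Φ(2.84/√t) = 1 − Φ(2.84/√7.6) = 1 − Φ(1.0302). So
  P(M_{7.6} ≥ 2.84) = 2(1 − Φ(1.0302)) ≈ 0.3029.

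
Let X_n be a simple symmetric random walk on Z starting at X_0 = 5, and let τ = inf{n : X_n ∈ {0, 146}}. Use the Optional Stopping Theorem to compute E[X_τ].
E[X_τ] = 5

X_n is a martingale and τ is a bounded-mean stopping time (indeed τ is finite a.s. with bounded expectation since the walk is in a bounded region). By the OST, E[X_τ] = E[X_0] = 5. Equivalently: E[X_τ] = 146 · P(hit 146 first) + 0 · P(hit 0 first) = 146 · (5/146) = 5.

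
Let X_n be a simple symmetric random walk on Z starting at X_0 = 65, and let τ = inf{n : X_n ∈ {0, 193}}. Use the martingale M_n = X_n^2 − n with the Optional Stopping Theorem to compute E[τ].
E[τ] = 8320

M_n = X_n^2 − n is a martingale (since E[X_{n+1}^2 | F_n] = X_n^2 + 1). By OST (τ has finite mean in a bounded region), E[M_τ] = E[M_0] = X_0^2 − 0 = 65^2 = 4225. Also E[M_τ] = E[X_τ^2] − E[τ]. The walk exits at 0 or 193, with P(hit 193 first) = 65/193, so E[X_τ^2] = 193^2 · 65/193 + 0 = 12545. Thus E[τ] = E[X_τ^2] − E[M_τ] = 12545 − 4225 = 8320 = 65(193 − 65) = 8320.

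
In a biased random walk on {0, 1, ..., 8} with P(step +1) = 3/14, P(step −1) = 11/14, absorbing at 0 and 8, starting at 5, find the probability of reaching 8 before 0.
P(hit 8 before 0) = (1 − (11/3)^5) / (1 − (11/3)^8) = 542727/26794040

Let u_k denote P(reach 8 before 0 | start at k). Boundary: u_0 = 0, u_8 = 1. Recurrence: u_k = 3/14·u_{k+1} + 11/14·u_{k-1} for 1 ≤ k ≤ 7. Try u_k = A + B·r^k with r = q/p = (11/14)/(3/14) = 11/3. Substitution satisfies the recurrence; boundary conditions give:
  u_k = (1 − r^k) / (1 − r^N) = (1 − (11/3)^5) / (1 − (11/3)^8) = 542727/26794040.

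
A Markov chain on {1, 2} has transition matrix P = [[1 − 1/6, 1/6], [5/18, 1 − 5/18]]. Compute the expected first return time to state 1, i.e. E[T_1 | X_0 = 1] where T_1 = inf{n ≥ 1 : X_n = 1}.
E[T_1 | X_0 = 1] = 1/π_1 = 8/5

For an irreducible recurrent Markov chain with stationary distribution π, E[T_i | X_0 = i] = 1/π_i (Kac's formula). Here π_1 = (5/18)/(1/6 + 5/18) = (5/18)/(4/9) = 5/8, so E[T_1 | X_0 = 1] = 1/π_1 = (1/6 + 5/18)/(5/18) = (4/9)/(5/18) = 8/5.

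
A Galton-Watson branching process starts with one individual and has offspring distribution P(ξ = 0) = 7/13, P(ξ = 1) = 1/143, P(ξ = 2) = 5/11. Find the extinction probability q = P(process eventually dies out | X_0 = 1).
q = 1

Mean offspring μ = 0·7/13 + 1·1/143 + 2·5/11 = 131/143 ≤ 1. For μ ≤ 1 with offspring not concentrated at 1, the Galton-Watson process goes extinct almost surely, so q = 1.
(Algebraic check: The pgf is f(s) = 7/13 + 1/143·s + 5/11·s². The extinction probability q is the smallest fixed point of f in [0, 1]. Setting s = f(s):
  5/11·s² + (1/143 − 1)·s + 7/13 = 0
  5/11·s² − (7/13 + 5/11)·s + 7/13 = 0
which factors as (s − 1)·(5/11·s − 7/13) = 0, giving roots s = 1 and s = (7/13)/(5/11) = 77/65. Since 77/65 ≥ 1, the smallest root in [0, 1] is s = 1.)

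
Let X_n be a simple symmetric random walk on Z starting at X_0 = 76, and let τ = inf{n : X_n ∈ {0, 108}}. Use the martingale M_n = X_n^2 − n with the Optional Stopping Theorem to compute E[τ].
E[τ] = 2432

M_n = X_n^2 − n is a martingale (since E[X_{n+1}^2 | F_n] = X_n^2 + 1). By OST (τ has finite mean in a bounded region), E[M_τ] = E[M_0] = X_0^2 − 0 = 76^2 = 5776. Also E[M_τ] = E[X_τ^2] − E[τ]. The walk exits at 0 or 108, with P(hit 108 first) = 76/108, so E[X_τ^2] = 108^2 · 76/108 + 0 = 8208. Thus E[τ] = E[X_τ^2] − E[M_τ] = 8208 − 5776 = 2432 = 76(108 − 76) = 2432.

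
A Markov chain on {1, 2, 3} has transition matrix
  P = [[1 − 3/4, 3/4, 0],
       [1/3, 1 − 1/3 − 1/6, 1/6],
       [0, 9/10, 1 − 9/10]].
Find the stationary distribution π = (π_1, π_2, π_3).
π = (3/11, 27/44, 5/44)

This is a birth-death chain on three states, which satisfies detailed balance: π_1 · P_{12} = π_2 · P_{21} and π_2 · P_{23} = π_3 · P_{32}.
From π_1 · 3/4 = π_2 · 1/3: π_2/π_1 = (3/4)/(1/3) = 9/4.
From π_2 · 1/6 = π_3 · 9/10: π_3/π_2 = (1/6)/(9/10) = 5/27.
Take π_1 proportional to 1; then unnormalized π = (1, 9/4, 5/12). Normalize by dividing by the sum 11/3:
  π = (3/11, 27/44, 5/44).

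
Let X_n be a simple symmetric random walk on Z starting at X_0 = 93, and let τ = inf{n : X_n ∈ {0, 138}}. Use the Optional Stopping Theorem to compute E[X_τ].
E[X_τ] = 93

X_n is a martingale and τ is a bounded-mean stopping time (indeed τ is finite a.s. with bounded expectation since the walk is in a bounded region). By the OST, E[X_τ] = E[X_0] = 93. Equivalently: E[X_τ] = 138 · P(hit 138 first) + 0 · P(hit 0 first) = 138 · (93/138) = 93.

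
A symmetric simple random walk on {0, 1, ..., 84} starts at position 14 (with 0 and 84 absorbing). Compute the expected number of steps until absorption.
E[τ | X_0 = 14] = 980

Let v_k = E[τ | X_0 = k]. Boundary: v_0 = v_84 = 0. Recurrence: v_k = 1 + (v_{k-1} + v_{k+1})/2 for 1 ≤ k ≤ 83. The particular solution to v_k − (v_{k-1} + v_{k+1})/2 = 1 is v_k = −k^2. Adding homogeneous solution A + B k and matching boundaries gives v_k = k (84 − k). Substituting k = 14: v_14 = 14 · 70 = 980.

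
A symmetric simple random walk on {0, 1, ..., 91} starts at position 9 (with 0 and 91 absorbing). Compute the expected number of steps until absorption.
E[τ | X_0 = 9] = 738

Let v_k = E[τ | X_0 = k]. Boundary: v_0 = v_91 = 0. Recurrence: v_k = 1 + (v_{k-1} + v_{k+1})/2 for 1 ≤ k ≤ 90. The particular solution to v_k − (v_{k-1} + v_{k+1})/2 = 1 is v_k = −k^2. Adding homogeneous solution A + B k and matching boundaries gives v_k = k (91 − k). Substituting k = 9: v_9 = 9 · 82 = 738.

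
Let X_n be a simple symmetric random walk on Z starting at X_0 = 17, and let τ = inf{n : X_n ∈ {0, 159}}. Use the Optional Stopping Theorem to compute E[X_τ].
E[X_τ] = 17

X_n is a martingale and τ is a bounded-mean stopping time (indeed τ is finite a.s. with bounded expectation since the walk is in a bounded region). By the OST, E[X_τ] = E[X_0] = 17. Equivalently: E[X_τ] = 159 · P(hit 159 first) + 0 · P(hit 0 first) = 159 · (17/159) = 17.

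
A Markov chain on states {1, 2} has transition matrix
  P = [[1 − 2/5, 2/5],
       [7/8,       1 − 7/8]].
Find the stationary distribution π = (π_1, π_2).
π_1 = 35/51, π_2 = 16/51

Solve πP = π with π_1 + π_2 = 1. From πP = π: π_1 · (1 − 2/5) + π_2 · 7/8 = π_1 ⇒ π_2 · 7/8 = π_1 · 2/5 ⇒ π_2/π_1 = (2/5)/(7/8) = 16/35. Together with π_1 + π_2 = 1:
  π_1 = (7/8)/(2/5 + 7/8) = (7/8)/(51/40) = 35/51,
  π_2 = (2/5)/(2/5 + 7/8) = (2/5)/(51/40) = 16/51.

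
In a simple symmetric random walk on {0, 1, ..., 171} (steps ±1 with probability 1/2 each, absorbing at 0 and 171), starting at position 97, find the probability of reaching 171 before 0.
P(hit 171 before 0) = 97/171

Let u_k = P(hit 171 before 0 | start at k). Then u_0 = 0, u_171 = 1, and u_k = u_{k-1}/2 + u_{k+1}/2 for 1 ≤ k ≤ 170. This harmonic recurrence is solved by u_k = k/171, giving u_97 = 97/171.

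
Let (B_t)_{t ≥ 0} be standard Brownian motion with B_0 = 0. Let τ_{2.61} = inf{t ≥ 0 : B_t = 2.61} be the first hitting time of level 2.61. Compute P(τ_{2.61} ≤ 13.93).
P(τ_{2.61} ≤ 13.93) = 2(1 − Φ(2.61/√13.93)) = 2(1 − Φ(0.6993)) ≈ 0.4844

By the reflection principle for standard BM, P(τ_b ≤ t) = 2 · P(B_t ≥ b). Since B_t ~ N(0, t), P(B_t ≥ 2.61) = 1 − Φ(2.61/√t) = 1 − Φ(2.61/√13.93) = 1 − Φ(0.6993) ≈ 0.24218. Doubling: P(τ_{2.61} ≤ 13.93) ≈ 2 · 0.24218 = 0.48436 ≈ 0.4844.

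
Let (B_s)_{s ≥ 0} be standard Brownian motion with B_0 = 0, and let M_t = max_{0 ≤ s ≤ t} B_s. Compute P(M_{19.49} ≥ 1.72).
P(M_{19.49} ≥ 1.72) = 2·P(B_{19.49} ≥ 1.72) = 2(1 − Φ(1.72/√19.49)) ≈ 0.6968

By the reflection principle for Brownian motion, P(M_t ≥ a) = 2 · P(B_t ≥ a) for a ≥ 0. Since B_t ~ N(0, t), P(B_t ≥ 1.72) = 1 − Φ(1.72/√t) = 1 − Φ(1.72/√19.49) = 1 − Φ(0.3896). So
  P(M_{19.49} ≥ 1.72) = 2(1 − Φ(0.3896)) ≈ 0.6968.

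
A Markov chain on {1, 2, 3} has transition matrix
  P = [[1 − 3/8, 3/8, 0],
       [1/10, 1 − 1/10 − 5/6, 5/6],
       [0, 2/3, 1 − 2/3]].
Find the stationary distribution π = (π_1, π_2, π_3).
π = (16/151, 60/151, 75/151)

This is a birth-death chain on three states, which satisfies detailed balance: π_1 · P_{12} = π_2 · P_{21} and π_2 · P_{23} = π_3 · P_{32}.
From π_1 · 3/8 = π_2 · 1/10: π_2/π_1 = (3/8)/(1/10) = 15/4.
From π_2 · 5/6 = π_3 · 2/3: π_3/π_2 = (5/6)/(2/3) = 5/4.
Take π_1 proportional to 1; then unnormalized π = (1, 15/4, 75/16). Normalize by dividing by the sum 151/16:
  π = (16/151, 60/151, 75/151).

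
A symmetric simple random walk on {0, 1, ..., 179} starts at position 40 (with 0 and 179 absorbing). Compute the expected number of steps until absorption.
E[τ | X_0 = 40] = 5560

Let v_k = E[τ | X_0 = k]. Boundary: v_0 = v_179 = 0. Recurrence: v_k = 1 + (v_{k-1} + v_{k+1})/2 for 1 ≤ k ≤ 178. The particular solution to v_k − (v_{k-1} + v_{k+1})/2 = 1 is v_k = −k^2. Adding homogeneous solution A + B k and matching boundaries gives v_k = k (179 − k). Substituting k = 40: v_40 = 40 · 139 = 5560.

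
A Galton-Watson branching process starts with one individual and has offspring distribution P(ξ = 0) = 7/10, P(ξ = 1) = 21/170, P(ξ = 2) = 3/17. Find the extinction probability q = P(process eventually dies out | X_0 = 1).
q = 1

Mean offspring μ = 0·7/10 + 1·21/170 + 2·3/17 = 81/170 ≤ 1. For μ ≤ 1 with offspring not concentrated at 1, the Galton-Watson process goes extinct almost surely, so q = 1.
(Algebraic check: The pgf is f(s) = 7/10 + 21/170·s + 3/17·s². The extinction probability q is the smallest fixed point of f in [0, 1]. Setting s = f(s):
  3/17·s² + (21/170 − 1)·s + 7/10 = 0
  3/17·s² − (7/10 + 3/17)·s + 7/10 = 0
which factors as (s − 1)·(3/17·s − 7/10) = 0, giving roots s = 1 and s = (7/10)/(3/17) = 119/30. Since 119/30 ≥ 1, the smallest root in [0, 1] is s = 1.)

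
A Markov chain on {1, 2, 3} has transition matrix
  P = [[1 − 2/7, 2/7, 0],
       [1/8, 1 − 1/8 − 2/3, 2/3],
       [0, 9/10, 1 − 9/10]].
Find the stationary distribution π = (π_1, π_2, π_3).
π = (189/941, 432/941, 320/941)

This is a birth-death chain on three states, which satisfies detailed balance: π_1 · P_{12} = π_2 · P_{21} and π_2 · P_{23} = π_3 · P_{32}.
From π_1 · 2/7 = π_2 · 1/8: π_2/π_1 = (2/7)/(1/8) = 16/7.
From π_2 · 2/3 = π_3 · 9/10: π_3/π_2 = (2/3)/(9/10) = 20/27.
Take π_1 proportional to 1; then unnormalized π = (1, 16/7, 320/189). Normalize by dividing by the sum 941/189:
  π = (189/941, 432/941, 320/941).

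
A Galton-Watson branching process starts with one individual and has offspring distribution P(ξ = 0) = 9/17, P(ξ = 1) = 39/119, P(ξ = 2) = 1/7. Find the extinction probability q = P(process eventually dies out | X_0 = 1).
q = 1

Mean offspring μ = 0·9/17 + 1·39/119 + 2·1/7 = 73/119 ≤ 1. For μ ≤ 1 with offspring not concentrated at 1, the Galton-Watson process goes extinct almost surely, so q = 1.
(Algebraic check: The pgf is f(s) = 9/17 + 39/119·s + 1/7·s². The extinction probability q is the smallest fixed point of f in [0, 1]. Setting s = f(s):
  1/7·s² + (39/119 − 1)·s + 9/17 = 0
  1/7·s² − (9/17 + 1/7)·s + 9/17 = 0
which factors as (s − 1)·(1/7·s − 9/17) = 0, giving roots s = 1 and s = (9/17)/(1/7) = 63/17. Since 63/17 ≥ 1, the smallest root in [0, 1] is s = 1.)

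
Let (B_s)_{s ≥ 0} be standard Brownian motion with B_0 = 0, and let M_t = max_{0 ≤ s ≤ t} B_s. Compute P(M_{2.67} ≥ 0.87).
P(M_{2.67} ≥ 0.87) = 2·P(B_{2.67} ≥ 0.87) = 2(1 − Φ(0.87/√2.67)) ≈ 0.5944

By the reflection principle for Brownian motion, P(M_t ≥ a) = 2 · P(B_t ≥ a) for a ≥ 0. Since B_t ~ N(0, t), P(B_t ≥ 0.87) = 1 − Φ(0.87/√t) = 1 − Φ(0.87/√2.67) = 1 − Φ(0.5324). So
  P(M_{2.67} ≥ 0.87) = 2(1 − Φ(0.5324)) ≈ 0.5944.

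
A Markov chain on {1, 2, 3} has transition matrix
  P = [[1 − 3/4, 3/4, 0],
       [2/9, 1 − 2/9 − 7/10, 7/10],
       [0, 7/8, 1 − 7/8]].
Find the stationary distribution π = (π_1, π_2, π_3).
π = (40/283, 135/283, 108/283)

This is a birth-death chain on three states, which satisfies detailed balance: π_1 · P_{12} = π_2 · P_{21} and π_2 · P_{23} = π_3 · P_{32}.
From π_1 · 3/4 = π_2 · 2/9: π_2/π_1 = (3/4)/(2/9) = 27/8.
From π_2 · 7/10 = π_3 · 7/8: π_3/π_2 = (7/10)/(7/8) = 4/5.
Take π_1 proportional to 1; then unnormalized π = (1, 27/8, 27/10). Normalize by dividing by the sum 283/40:
  π = (40/283, 135/283, 108/283).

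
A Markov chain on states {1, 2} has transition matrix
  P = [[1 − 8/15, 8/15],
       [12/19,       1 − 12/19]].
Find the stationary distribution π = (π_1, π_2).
π_1 = 45/83, π_2 = 38/83

Solve πP = π with π_1 + π_2 = 1. From πP = π: π_1 · (1 − 8/15) + π_2 · 12/19 = π_1 ⇒ π_2 · 12/19 = π_1 · 8/15 ⇒ π_2/π_1 = (8/15)/(12/19) = 38/45. Together with π_1 + π_2 = 1:
  π_1 = (12/19)/(8/15 + 12/19) = (12/19)/(332/285) = 45/83,
  π_2 = (8/15)/(8/15 + 12/19) = (8/15)/(332/285) = 38/83.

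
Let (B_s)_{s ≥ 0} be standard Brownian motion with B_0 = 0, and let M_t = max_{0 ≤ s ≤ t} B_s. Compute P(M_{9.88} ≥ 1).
P(M_{9.88} ≥ 1) = 2·P(B_{9.88} ≥ 1) = 2(1 − Φ(1/√9.88)) ≈ 0.7504

By the reflection principle for Brownian motion, P(M_t ≥ a) = 2 · P(B_t ≥ a) for a ≥ 0. Since B_t ~ N(0, t), P(B_t ≥ 1) = 1 − Φ(1/√t) = 1 − Φ(1/√9.88) = 1 − Φ(0.3181). So
  P(M_{9.88} ≥ 1) = 2(1 − Φ(0.3181)) ≈ 0.7504.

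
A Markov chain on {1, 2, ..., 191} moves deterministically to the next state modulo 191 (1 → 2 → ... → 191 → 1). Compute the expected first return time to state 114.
E[T_114 | X_0 = 114] = 191

The chain cycles deterministically, so starting at state 114 it returns in exactly 191 steps. Equivalently, the stationary distribution is uniform π_j = 1/191 for every state j, so by Kac's formula E[T_114] = 1/π_114 = 191.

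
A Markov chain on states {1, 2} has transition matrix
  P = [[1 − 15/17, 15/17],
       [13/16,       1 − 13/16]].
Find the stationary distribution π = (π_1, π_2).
π_1 = 221/461, π_2 = 240/461

Solve πP = π with π_1 + π_2 = 1. From πP = π: π_1 · (1 − 15/17) + π_2 · 13/16 = π_1 ⇒ π_2 · 13/16 = π_1 · 15/17 ⇒ π_2/π_1 = (15/17)/(13/16) = 240/221. Together with π_1 + π_2 = 1:
  π_1 = (13/16)/(15/17 + 13/16) = (13/16)/(461/272) = 221/461,
  π_2 = (15/17)/(15/17 + 13/16) = (15/17)/(461/272) = 240/461.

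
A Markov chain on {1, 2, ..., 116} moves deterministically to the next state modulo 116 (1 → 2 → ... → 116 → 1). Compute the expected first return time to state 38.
E[T_38 | X_0 = 38] = 116

The chain cycles deterministically, so starting at state 38 it returns in exactly 116 steps. Equivalently, the stationary distribution is uniform π_j = 1/116 for every state j, so by Kac's formula E[T_38] = 1/π_38 = 116.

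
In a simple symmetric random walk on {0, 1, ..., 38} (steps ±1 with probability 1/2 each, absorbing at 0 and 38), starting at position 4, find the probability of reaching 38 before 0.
P(hit 38 before 0) = 4/38 = 2/19

Let u_k = P(hit 38 before 0 | start at k). Then u_0 = 0, u_38 = 1, and u_k = u_{k-1}/2 + u_{k+1}/2 for 1 ≤ k ≤ 37. This harmonic recurrence is solved by u_k = k/38, giving u_4 = 4/38 = 2/19.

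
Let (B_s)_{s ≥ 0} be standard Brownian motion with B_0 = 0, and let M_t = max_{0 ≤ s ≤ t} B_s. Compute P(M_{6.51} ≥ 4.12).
P(M_{6.51} ≥ 4.12) = 2·P(B_{6.51} ≥ 4.12) = 2(1 − Φ(4.12/√6.51)) ≈ 0.1064

By the reflection principle for Brownian motion, P(M_t ≥ a) = 2 · P(B_t ≥ a) for a ≥ 0. Since B_t ~ N(0, t), P(B_t ≥ 4.12) = 1 − Φ(4.12/√t) = 1 − Φ(4.12/√6.51) = 1 − Φ(1.6148). So
  P(M_{6.51} ≥ 4.12) = 2(1 − Φ(1.6148)) ≈ 0.1064.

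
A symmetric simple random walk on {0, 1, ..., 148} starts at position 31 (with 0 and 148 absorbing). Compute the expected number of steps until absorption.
E[τ | X_0 = 31] = 3627

Let v_k = E[τ | X_0 = k]. Boundary: v_0 = v_148 = 0. Recurrence: v_k = 1 + (v_{k-1} + v_{k+1})/2 for 1 ≤ k ≤ 147. The particular solution to v_k − (v_{k-1} + v_{k+1})/2 = 1 is v_k = −k^2. Adding homogeneous solution A + B k and matching boundaries gives v_k = k (148 − k). Substituting k = 31: v_31 = 31 · 117 = 3627.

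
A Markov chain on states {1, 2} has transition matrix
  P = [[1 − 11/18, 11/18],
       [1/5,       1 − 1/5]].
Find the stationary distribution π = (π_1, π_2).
π_1 = 18/73, π_2 = 55/73

Solve πP = π with π_1 + π_2 = 1. From πP = π: π_1 · (1 − 11/18) + π_2 · 1/5 = π_1 ⇒ π_2 · 1/5 = π_1 · 11/18 ⇒ π_2/π_1 = (11/18)/(1/5) = 55/18. Together with π_1 + π_2 = 1:
  π_1 = (1/5)/(11/18 + 1/5) = (1/5)/(73/90) = 18/73,
  π_2 = (11/18)/(11/18 + 1/5) = (11/18)/(73/90) = 55/73.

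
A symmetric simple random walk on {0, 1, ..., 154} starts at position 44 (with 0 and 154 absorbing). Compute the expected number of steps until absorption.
E[τ | X_0 = 44] = 4840

Let v_k = E[τ | X_0 = k]. Boundary: v_0 = v_154 = 0. Recurrence: v_k = 1 + (v_{k-1} + v_{k+1})/2 for 1 ≤ k ≤ 153. The particular solution to v_k − (v_{k-1} + v_{k+1})/2 = 1 is v_k = −k^2. Adding homogeneous solution A + B k and matching boundaries gives v_k = k (154 − k). Substituting k = 44: v_44 = 44 · 110 = 4840.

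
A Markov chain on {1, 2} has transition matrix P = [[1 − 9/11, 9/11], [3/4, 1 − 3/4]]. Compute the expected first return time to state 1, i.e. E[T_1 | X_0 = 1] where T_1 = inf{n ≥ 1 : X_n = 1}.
E[T_1 | X_0 = 1] = 1/π_1 = 23/11

For an irreducible recurrent Markov chain with stationary distribution π, E[T_i | X_0 = i] = 1/π_i (Kac's formula). Here π_1 = (3/4)/(9/11 + 3/4) = (3/4)/(69/44) = 11/23, so E[T_1 | X_0 = 1] = 1/π_1 = (9/11 + 3/4)/(3/4) = (69/44)/(3/4) = 23/11.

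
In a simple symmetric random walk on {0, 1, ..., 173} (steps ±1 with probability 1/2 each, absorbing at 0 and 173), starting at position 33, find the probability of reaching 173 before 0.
P(hit 173 before 0) = 33/173

Let u_k = P(hit 173 before 0 | start at k). Then u_0 = 0, u_173 = 1, and u_k = u_{k-1}/2 + u_{k+1}/2 for 1 ≤ k ≤ 172. This harmonic recurrence is solved by u_k = k/173, giving u_33 = 33/173.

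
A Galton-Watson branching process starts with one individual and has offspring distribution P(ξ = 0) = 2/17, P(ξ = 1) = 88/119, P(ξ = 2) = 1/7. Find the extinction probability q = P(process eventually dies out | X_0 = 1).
q = 14/17

The pgf is f(s) = 2/17 + 88/119·s + 1/7·s². The extinction probability q is the smallest fixed point of f in [0, 1]. Setting s = f(s):
  1/7·s² + (88/119 − 1)·s + 2/17 = 0
  1/7·s² − (2/17 + 1/7)·s + 2/17 = 0
which factors as (s − 1)·(1/7·s − 2/17) = 0, giving roots s = 1 and s = (2/17)/(1/7) = 14/17.
Mean offspring μ = 88/119 + 2·1/7 = 122/119 > 1 (supercritical), so q < 1. The extinction probability is the smaller root: q = (2/17)/(1/7) = 14/17.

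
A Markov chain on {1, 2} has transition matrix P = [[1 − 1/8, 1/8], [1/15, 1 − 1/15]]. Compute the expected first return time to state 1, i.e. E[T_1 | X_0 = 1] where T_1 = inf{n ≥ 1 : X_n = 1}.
E[T_1 | X_0 = 1] = 1/π_1 = 23/8

For an irreducible recurrent Markov chain with stationary distribution π, E[T_i | X_0 = i] = 1/π_i (Kac's formula). Here π_1 = (1/15)/(1/8 + 1/15) = (1/15)/(23/120) = 8/23, so E[T_1 | X_0 = 1] = 1/π_1 = (1/8 + 1/15)/(1/15) = (23/120)/(1/15) = 23/8.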